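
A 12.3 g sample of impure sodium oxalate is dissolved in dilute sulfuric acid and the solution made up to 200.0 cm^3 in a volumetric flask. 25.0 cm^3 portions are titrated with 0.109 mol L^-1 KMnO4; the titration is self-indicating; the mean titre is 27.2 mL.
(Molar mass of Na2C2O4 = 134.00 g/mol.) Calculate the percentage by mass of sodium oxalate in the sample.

2 MnO4^- + 5 C2O4^2- + 16 H^+ → 2 Mn^2+ + 10 CO2 + 8 H2O
n(KMnO4) per titration = 0.0272 × 0.109 = 2.96 × 10^-3 mol
From the 5:2 ratio, n(Na2C2O4) in each aliquot = 5/2 × 2.96 × 10^-3 = 7.41 × 10^-3 mol
n(Na2C2O4) in the whole flask = 7.41 × 10^-3 × 200.0/25.0 = 0.0593 mol
mass of Na2C2O4 = 0.0593 × 134.00 = 7.95 g
% Na2C2O4 = 7.95 / 12.3 × 100 = 64.6 %

64.6 %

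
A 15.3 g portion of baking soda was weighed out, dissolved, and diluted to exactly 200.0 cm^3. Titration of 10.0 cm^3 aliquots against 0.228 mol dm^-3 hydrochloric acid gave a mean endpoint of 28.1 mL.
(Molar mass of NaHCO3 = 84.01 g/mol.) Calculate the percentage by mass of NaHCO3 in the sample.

NaHCO3 + HCl → NaCl + H2O + CO2
n(HCl) per titration = 0.0281 × 0.228 = 6.41 × 10^-3 mol
n(NaHCO3) in each aliquot = 6.41 × 10^-3 mol (1:1 ratio)
n(NaHCO3) in the whole flask = 6.41 × 10^-3 × 200.0/10.0 = 0.128 mol
mass of NaHCO3 = 0.128 × 84.01 = 10.8 g
% NaHCO3 = 10.8 / 15.3 × 100 = 70.4 %

70.4 %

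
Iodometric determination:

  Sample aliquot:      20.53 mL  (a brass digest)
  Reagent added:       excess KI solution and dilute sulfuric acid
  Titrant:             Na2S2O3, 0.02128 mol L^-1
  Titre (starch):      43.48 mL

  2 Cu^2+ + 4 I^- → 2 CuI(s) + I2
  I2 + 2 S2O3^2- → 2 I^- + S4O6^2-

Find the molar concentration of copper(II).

0.04507 mol/L

n(S2O3^2-) = 0.04348 × 0.02128 = 9.253 × 10^-4 mol
n(I2) = n(S2O3^2-)/2 = 4.626 × 10^-4 mol
From the 2:1 ratio, n(Cu2+) in the aliquot = 2/1 × 4.626 × 10^-4 = 9.253 × 10^-4 mol
[Cu2+] = 9.253 × 10^-4 / 0.02053 = 0.04507 mol/L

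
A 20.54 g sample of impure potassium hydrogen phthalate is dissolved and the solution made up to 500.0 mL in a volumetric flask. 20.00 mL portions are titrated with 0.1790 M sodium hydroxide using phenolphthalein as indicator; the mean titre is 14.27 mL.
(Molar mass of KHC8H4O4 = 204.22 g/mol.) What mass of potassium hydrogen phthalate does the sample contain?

KHC8H4O4 + NaOH → KNaC8H4O4 + H2O
n(NaOH) per titration = 0.01427 × 0.1790 = 2.554 × 10^-3 mol
n(KHC8H4O4) in each aliquot = 2.554 × 10^-3 mol (1:1 ratio)
n(KHC8H4O4) in the whole flask = 2.554 × 10^-3 × 500.0/20.00 = 0.06386 mol
mass of KHC8H4O4 = 0.06386 × 204.22 = 13.04 g

13.04 g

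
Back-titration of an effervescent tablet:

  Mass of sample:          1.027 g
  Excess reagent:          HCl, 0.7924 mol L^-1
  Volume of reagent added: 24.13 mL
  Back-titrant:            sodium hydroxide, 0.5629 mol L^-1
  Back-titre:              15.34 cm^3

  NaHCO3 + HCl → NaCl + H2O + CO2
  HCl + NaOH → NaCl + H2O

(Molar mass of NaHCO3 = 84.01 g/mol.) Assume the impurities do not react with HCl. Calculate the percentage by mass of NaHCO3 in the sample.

n(HCl) added = 0.02413 × 0.7924 = 0.01912 mol
n(NaOH) used in back-titration = 0.01534 × 0.5629 = 8.635 × 10^-3 mol
n(HCl) left over = 8.635 × 10^-3 mol (1:1 ratio)
n(HCl) consumed by analyte = 0.01912 − 8.635 × 10^-3 = 0.01049 mol
n(NaHCO3) = 0.01049 mol (1:1 ratio)
mass of NaHCO3 = 0.01049 × 84.01 = 0.8809 g
% NaHCO3 = 0.8809 / 1.027 × 100 = 85.77 %

85.77 %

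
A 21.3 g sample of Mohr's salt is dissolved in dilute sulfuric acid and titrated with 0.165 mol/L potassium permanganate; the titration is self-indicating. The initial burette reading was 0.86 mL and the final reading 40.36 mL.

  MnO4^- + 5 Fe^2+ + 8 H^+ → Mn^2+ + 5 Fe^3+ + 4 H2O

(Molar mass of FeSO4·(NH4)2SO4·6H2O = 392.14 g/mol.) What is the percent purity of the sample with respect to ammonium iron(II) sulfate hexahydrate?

60.0 %

n(KMnO4) = 0.0395 L × 0.165 mol/L = 6.52 × 10^-3 mol
From the 5:1 ratio, n(FeSO4·(NH4)2SO4·6H2O) = 5/1 × 6.52 × 10^-3 = 0.0326 mol
mass of FeSO4·(NH4)2SO4·6H2O = 0.0326 × 392.14 g/mol = 12.8 g
% FeSO4·(NH4)2SO4·6H2O = 12.8 / 21.3 × 100 = 60.0 %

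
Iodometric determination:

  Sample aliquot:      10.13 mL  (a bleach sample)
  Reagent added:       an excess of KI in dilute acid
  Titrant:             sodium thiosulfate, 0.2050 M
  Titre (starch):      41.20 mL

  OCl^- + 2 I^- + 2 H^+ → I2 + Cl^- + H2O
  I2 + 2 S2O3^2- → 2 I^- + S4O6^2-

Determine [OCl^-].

n(S2O3^2-) = 0.04120 × 0.2050 = 8.446 × 10^-3 mol
n(I2) = n(S2O3^2-)/2 = 4.223 × 10^-3 mol
n(OCl^-) in the aliquot = 4.223 × 10^-3 mol (1:1 ratio)
[OCl^-] = 4.223 × 10^-3 / 0.01013 = 0.4169 mol/L

0.4169 M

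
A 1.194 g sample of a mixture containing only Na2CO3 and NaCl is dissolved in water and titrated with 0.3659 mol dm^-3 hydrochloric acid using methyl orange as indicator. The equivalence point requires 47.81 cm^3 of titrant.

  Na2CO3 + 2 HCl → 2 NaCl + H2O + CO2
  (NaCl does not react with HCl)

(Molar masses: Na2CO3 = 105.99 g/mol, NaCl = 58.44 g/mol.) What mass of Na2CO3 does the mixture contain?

0.9271 g

n(HCl) = 0.04781 × 0.3659 = 0.01749 mol
Let x = n(Na2CO3), y = n(NaCl).
Titrant: 2x = 0.01749;  mass: 105.99x + 58.44y = 1.194
Solving, x = 8.747 × 10^-3 mol, y = 4.567 × 10^-3 mol
mass of Na2CO3 = 8.747 × 10^-3 × 105.99 = 0.9271 g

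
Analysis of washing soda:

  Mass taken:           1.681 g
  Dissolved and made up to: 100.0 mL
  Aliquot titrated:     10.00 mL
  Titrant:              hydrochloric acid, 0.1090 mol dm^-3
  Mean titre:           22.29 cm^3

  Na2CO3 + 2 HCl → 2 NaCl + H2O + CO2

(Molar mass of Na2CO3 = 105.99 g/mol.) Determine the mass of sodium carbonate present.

1.288 g

n(HCl) per titration = 0.02229 × 0.1090 = 2.430 × 10^-3 mol
From the 1:2 ratio, n(Na2CO3) in each aliquot = 1/2 × 2.430 × 10^-3 = 1.215 × 10^-3 mol
n(Na2CO3) in the whole flask = 1.215 × 10^-3 × 100.0/10.00 = 0.01215 mol
mass of Na2CO3 = 0.01215 × 105.99 = 1.288 g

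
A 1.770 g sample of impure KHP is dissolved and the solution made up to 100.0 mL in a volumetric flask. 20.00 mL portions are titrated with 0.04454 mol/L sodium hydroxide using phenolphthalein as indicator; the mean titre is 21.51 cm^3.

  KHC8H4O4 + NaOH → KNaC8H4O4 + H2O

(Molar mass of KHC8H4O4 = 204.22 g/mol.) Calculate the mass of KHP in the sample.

n(NaOH) per titration = 0.02151 × 0.04454 = 9.581 × 10^-4 mol
n(KHC8H4O4) in each aliquot = 9.581 × 10^-4 mol (1:1 ratio)
n(KHC8H4O4) in the whole flask = 9.581 × 10^-4 × 100.0/20.00 = 4.790 × 10^-3 mol
mass of KHC8H4O4 = 4.790 × 10^-3 × 204.22 = 0.9783 g

0.9783 g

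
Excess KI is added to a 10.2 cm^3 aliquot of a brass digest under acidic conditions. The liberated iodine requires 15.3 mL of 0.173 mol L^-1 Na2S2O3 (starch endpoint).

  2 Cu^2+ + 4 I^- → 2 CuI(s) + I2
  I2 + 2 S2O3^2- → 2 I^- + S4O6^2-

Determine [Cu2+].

n(S2O3^2-) = 0.0153 × 0.173 = 2.65 × 10^-3 mol
n(I2) = n(S2O3^2-)/2 = 1.32 × 10^-3 mol
From the 2:1 ratio, n(Cu2+) in the aliquot = 2/1 × 1.32 × 10^-3 = 2.65 × 10^-3 mol
[Cu2+] = 2.65 × 10^-3 / 0.0102 = 0.260 mol/L

0.260 mol/L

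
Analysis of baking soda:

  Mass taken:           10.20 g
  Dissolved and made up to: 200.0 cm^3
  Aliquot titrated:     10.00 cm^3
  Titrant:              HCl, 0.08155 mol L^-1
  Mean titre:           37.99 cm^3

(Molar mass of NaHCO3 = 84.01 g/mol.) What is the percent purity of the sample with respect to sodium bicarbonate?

NaHCO3 + HCl → NaCl + H2O + CO2
n(HCl) per titration = 0.03799 × 0.08155 = 3.098 × 10^-3 mol
n(NaHCO3) in each aliquot = 3.098 × 10^-3 mol (1:1 ratio)
n(NaHCO3) in the whole flask = 3.098 × 10^-3 × 200.0/10.00 = 0.06196 mol
mass of NaHCO3 = 0.06196 × 84.01 = 5.205 g
% NaHCO3 = 5.205 / 10.20 × 100 = 51.03 %

51.03 %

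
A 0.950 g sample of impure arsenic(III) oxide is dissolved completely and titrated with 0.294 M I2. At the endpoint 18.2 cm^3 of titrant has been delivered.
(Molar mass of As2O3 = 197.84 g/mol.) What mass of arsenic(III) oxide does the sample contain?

As2O3 + 2 I2 + 2 H2O → As2O5 + 4 HI
n(I2) = 0.0182 L × 0.294 mol/L = 5.35 × 10^-3 mol
From the 1:2 ratio, n(As2O3) = 1/2 × 5.35 × 10^-3 = 2.68 × 10^-3 mol
mass of As2O3 = 2.68 × 10^-3 × 197.84 g/mol = 0.529 g

0.529 g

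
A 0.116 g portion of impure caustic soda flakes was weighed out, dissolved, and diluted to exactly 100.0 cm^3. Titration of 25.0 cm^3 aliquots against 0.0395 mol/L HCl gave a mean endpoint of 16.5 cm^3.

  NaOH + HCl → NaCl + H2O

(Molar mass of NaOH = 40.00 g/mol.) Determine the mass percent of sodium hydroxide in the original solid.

89.9 %

n(HCl) per titration = 0.0165 × 0.0395 = 6.52 × 10^-4 mol
n(NaOH) in each aliquot = 6.52 × 10^-4 mol (1:1 ratio)
n(NaOH) in the whole flask = 6.52 × 10^-4 × 100.0/25.0 = 2.61 × 10^-3 mol
mass of NaOH = 2.61 × 10^-3 × 40.00 = 0.104 g
% NaOH = 0.104 / 0.116 × 100 = 89.9 %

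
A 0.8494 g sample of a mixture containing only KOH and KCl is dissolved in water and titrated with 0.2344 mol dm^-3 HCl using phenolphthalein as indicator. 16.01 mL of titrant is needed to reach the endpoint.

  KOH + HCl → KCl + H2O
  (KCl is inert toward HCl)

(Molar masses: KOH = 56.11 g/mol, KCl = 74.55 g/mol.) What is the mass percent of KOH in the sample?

24.79 %

n(HCl) = 0.01601 × 0.2344 = 3.753 × 10^-3 mol
Let x = n(KOH), y = n(KCl).
Titrant: 1x = 3.753 × 10^-3;  mass: 56.11x + 74.55y = 0.8494
Solving, x = 3.753 × 10^-3 mol, y = 8.569 × 10^-3 mol
mass of KOH = 3.753 × 10^-3 × 56.11 = 0.2106 g
% KOH = 0.2106 / 0.8494 × 100 = 24.79 %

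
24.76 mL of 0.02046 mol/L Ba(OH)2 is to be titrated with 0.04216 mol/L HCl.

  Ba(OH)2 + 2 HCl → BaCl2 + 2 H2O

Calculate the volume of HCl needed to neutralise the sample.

n(Ba(OH)2) = 0.02476 L × 0.02046 mol/L = 5.066 × 10^-4 mol
From the 2:1 stoichiometry, n(HCl) = 2/1 × 5.066 × 10^-4 = 1.013 × 10^-3 mol
V(HCl) = 1.013 × 10^-3 mol / 0.04216 mol/L = 0.02403 L = 24.03 mL

24.03 mL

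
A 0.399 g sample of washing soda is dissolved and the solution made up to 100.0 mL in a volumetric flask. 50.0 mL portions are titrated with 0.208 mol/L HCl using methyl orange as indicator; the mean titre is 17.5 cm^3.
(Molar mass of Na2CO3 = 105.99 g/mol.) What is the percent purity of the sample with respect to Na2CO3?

Na2CO3 + 2 HCl → 2 NaCl + H2O + CO2
n(HCl) per titration = 0.0175 × 0.208 = 3.64 × 10^-3 mol
From the 1:2 ratio, n(Na2CO3) in each aliquot = 1/2 × 3.64 × 10^-3 = 1.82 × 10^-3 mol
n(Na2CO3) in the whole flask = 1.82 × 10^-3 × 100.0/50.0 = 3.64 × 10^-3 mol
mass of Na2CO3 = 3.64 × 10^-3 × 105.99 = 0.386 g
% Na2CO3 = 0.386 / 0.399 × 100 = 96.7 %

96.7 %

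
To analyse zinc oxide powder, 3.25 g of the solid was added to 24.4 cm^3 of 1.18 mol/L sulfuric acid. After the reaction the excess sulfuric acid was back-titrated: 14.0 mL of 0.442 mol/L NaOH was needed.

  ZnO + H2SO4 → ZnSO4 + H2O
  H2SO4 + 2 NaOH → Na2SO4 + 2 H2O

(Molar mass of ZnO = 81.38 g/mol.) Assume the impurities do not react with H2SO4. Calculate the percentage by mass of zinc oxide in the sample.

64.3 %

n(H2SO4) added = 0.0244 × 1.18 = 0.0288 mol
n(NaOH) used in back-titration = 0.0140 × 0.442 = 6.19 × 10^-3 mol
From the 1:2 ratio, n(H2SO4) left over = 1/2 × 6.19 × 10^-3 = 3.09 × 10^-3 mol
n(H2SO4) consumed by analyte = 0.0288 − 3.09 × 10^-3 = 0.0257 mol
n(ZnO) = 0.0257 mol (1:1 ratio)
mass of ZnO = 0.0257 × 81.38 = 2.09 g
% ZnO = 2.09 / 3.25 × 100 = 64.3 %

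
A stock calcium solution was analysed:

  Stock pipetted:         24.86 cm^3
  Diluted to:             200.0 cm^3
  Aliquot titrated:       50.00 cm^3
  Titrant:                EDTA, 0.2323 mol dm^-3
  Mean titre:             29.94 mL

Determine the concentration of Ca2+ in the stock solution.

Ca^2+ + EDTA^4- → [Ca(EDTA)]^2-
n(EDTA) = 0.02994 × 0.2323 = 6.955 × 10^-3 mol
n(Ca2+) in the aliquot = 6.955 × 10^-3 mol (1:1 ratio)
[Ca2+]_dilute = 6.955 × 10^-3 / 0.05000 = 0.1391 mol/L
Dilution factor = 200.0 / 24.86 = 8.045
[Ca2+]_stock = 0.1391 × 8.045 = 1.119 mol/L

1.119 mol/L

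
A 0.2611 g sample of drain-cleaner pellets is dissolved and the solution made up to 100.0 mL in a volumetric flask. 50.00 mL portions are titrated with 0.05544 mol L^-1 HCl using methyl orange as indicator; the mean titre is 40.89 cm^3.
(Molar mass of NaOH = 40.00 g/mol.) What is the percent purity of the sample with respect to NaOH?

NaOH + HCl → NaCl + H2O
n(HCl) per titration = 0.04089 × 0.05544 = 2.267 × 10^-3 mol
n(NaOH) in each aliquot = 2.267 × 10^-3 mol (1:1 ratio)
n(NaOH) in the whole flask = 2.267 × 10^-3 × 100.0/50.00 = 4.534 × 10^-3 mol
mass of NaOH = 4.534 × 10^-3 × 40.00 = 0.1814 g
% NaOH = 0.1814 / 0.2611 × 100 = 69.46 %

69.46 %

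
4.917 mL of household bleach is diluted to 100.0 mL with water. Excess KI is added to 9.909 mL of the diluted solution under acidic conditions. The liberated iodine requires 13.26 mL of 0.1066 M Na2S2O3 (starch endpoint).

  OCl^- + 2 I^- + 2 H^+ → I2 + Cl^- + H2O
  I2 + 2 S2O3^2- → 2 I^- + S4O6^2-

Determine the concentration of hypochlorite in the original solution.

1.451 M

n(S2O3^2-) = 0.01326 × 0.1066 = 1.414 × 10^-3 mol
n(I2) = n(S2O3^2-)/2 = 7.068 × 10^-4 mol
n(OCl^-) in the aliquot = 7.068 × 10^-4 mol (1:1 ratio)
[OCl^-]_dilute = 7.068 × 10^-4 / 0.009909 = 0.07132 mol/L
[OCl^-]_original = 0.07132 × 100.0/4.917 = 1.451 mol/L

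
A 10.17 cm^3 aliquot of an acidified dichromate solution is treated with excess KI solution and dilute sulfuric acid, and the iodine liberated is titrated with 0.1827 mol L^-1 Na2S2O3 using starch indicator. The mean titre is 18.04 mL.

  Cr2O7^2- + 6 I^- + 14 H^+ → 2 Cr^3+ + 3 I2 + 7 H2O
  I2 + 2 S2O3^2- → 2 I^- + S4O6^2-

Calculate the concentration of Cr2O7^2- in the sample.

n(S2O3^2-) = 0.01804 × 0.1827 = 3.296 × 10^-3 mol
n(I2) = n(S2O3^2-)/2 = 1.648 × 10^-3 mol
From the 1:3 ratio, n(Cr2O7^2-) in the aliquot = 1/3 × 1.648 × 10^-3 = 5.493 × 10^-4 mol
[Cr2O7^2-] = 5.493 × 10^-4 / 0.01017 = 0.05401 mol/L

0.05401 mol/L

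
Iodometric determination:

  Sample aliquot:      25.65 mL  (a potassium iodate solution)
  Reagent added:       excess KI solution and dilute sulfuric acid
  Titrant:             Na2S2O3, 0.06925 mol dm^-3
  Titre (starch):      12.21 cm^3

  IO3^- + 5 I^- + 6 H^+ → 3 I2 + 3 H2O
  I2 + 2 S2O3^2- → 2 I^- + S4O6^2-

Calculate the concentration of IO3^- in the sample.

0.005494 mol/L

n(S2O3^2-) = 0.01221 × 0.06925 = 8.455 × 10^-4 mol
n(I2) = n(S2O3^2-)/2 = 4.228 × 10^-4 mol
From the 1:3 ratio, n(IO3^-) in the aliquot = 1/3 × 4.228 × 10^-4 = 1.409 × 10^-4 mol
[IO3^-] = 1.409 × 10^-4 / 0.02565 = 0.005494 mol/L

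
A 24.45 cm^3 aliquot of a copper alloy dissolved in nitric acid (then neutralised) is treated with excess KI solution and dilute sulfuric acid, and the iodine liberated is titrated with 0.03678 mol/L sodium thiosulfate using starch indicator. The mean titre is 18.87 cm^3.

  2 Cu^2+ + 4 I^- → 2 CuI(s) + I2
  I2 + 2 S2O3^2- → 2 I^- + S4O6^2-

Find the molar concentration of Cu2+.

0.02839 mol/L

n(S2O3^2-) = 0.01887 × 0.03678 = 6.940 × 10^-4 mol
n(I2) = n(S2O3^2-)/2 = 3.470 × 10^-4 mol
From the 2:1 ratio, n(Cu2+) in the aliquot = 2/1 × 3.470 × 10^-4 = 6.940 × 10^-4 mol
[Cu2+] = 6.940 × 10^-4 / 0.02445 = 0.02839 mol/L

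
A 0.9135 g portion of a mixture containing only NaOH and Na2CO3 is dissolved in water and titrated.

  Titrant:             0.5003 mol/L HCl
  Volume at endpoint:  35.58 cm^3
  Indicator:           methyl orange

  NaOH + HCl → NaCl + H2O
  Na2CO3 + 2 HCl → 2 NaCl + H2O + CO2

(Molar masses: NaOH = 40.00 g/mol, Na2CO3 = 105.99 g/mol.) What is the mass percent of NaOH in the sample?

10.06 %

n(HCl) = 0.03558 × 0.5003 = 0.01780 mol
Let x = n(NaOH), y = n(Na2CO3).
Titrant: 1x + 2y = 0.01780;  mass: 40.00x + 105.99y = 0.9135
Solving, x = 2.297 × 10^-3 mol, y = 7.752 × 10^-3 mol
mass of NaOH = 2.297 × 10^-3 × 40.00 = 0.09187 g
% NaOH = 0.09187 / 0.9135 × 100 = 10.06 %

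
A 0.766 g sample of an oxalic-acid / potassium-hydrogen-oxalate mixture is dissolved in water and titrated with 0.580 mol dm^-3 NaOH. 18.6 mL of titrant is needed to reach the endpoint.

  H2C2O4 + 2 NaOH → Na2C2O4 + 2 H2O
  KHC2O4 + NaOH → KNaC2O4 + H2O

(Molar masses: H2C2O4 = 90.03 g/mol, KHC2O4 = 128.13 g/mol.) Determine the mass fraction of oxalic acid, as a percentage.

n(NaOH) = 0.0186 × 0.580 = 0.0108 mol
Let x = n(H2C2O4), y = n(KHC2O4).
Titrant: 2x + 1y = 0.0108;  mass: 90.03x + 128.13y = 0.766
Solving, x = 3.71 × 10^-3 mol, y = 3.37 × 10^-3 mol
mass of H2C2O4 = 3.71 × 10^-3 × 90.03 = 0.334 g
% H2C2O4 = 0.334 / 0.766 × 100 = 43.6 %

43.6 %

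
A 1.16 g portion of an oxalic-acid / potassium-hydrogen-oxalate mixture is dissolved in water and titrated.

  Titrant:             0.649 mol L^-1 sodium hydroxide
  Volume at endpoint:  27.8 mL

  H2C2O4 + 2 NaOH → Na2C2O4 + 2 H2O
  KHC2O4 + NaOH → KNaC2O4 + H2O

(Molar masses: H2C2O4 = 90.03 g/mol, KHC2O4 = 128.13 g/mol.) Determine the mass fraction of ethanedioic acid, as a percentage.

53.8 %

n(NaOH) = 0.0278 × 0.649 = 0.0180 mol
Let x = n(H2C2O4), y = n(KHC2O4).
Titrant: 2x + 1y = 0.0180;  mass: 90.03x + 128.13y = 1.16
Solving, x = 6.93 × 10^-3 mol, y = 4.18 × 10^-3 mol
mass of H2C2O4 = 6.93 × 10^-3 × 90.03 = 0.624 g
% H2C2O4 = 0.624 / 1.16 × 100 = 53.8 %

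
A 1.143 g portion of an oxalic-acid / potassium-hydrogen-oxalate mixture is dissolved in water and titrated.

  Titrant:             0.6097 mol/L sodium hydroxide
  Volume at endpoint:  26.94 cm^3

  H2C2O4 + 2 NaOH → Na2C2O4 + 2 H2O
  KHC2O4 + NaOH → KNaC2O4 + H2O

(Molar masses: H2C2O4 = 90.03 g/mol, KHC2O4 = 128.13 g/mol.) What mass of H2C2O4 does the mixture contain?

n(NaOH) = 0.02694 × 0.6097 = 0.01643 mol
Let x = n(H2C2O4), y = n(KHC2O4).
Titrant: 2x + 1y = 0.01643;  mass: 90.03x + 128.13y = 1.143
Solving, x = 5.785 × 10^-3 mol, y = 4.856 × 10^-3 mol
mass of H2C2O4 = 5.785 × 10^-3 × 90.03 = 0.5208 g

0.5208 g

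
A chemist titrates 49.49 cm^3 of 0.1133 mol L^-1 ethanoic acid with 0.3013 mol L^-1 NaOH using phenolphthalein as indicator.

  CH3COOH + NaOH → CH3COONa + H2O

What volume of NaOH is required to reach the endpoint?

18.61 mL

n(CH3COOH) = 0.04949 L × 0.1133 mol/L = 5.607 × 10^-3 mol
n(NaOH) = 5.607 × 10^-3 mol (1:1 stoichiometry)
V(NaOH) = 5.607 × 10^-3 mol / 0.3013 mol/L = 0.01861 L = 18.61 mL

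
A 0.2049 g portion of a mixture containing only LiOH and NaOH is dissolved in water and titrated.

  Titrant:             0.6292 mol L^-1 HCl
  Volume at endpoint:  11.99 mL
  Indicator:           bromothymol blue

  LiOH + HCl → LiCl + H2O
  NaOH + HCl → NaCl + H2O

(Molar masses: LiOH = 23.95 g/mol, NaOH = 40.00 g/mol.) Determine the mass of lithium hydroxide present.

n(HCl) = 0.01199 × 0.6292 = 7.544 × 10^-3 mol
Let x = n(LiOH), y = n(NaOH).
Titrant: 1x + 1y = 7.544 × 10^-3;  mass: 23.95x + 40.00y = 0.2049
Solving, x = 6.035 × 10^-3 mol, y = 1.509 × 10^-3 mol
mass of LiOH = 6.035 × 10^-3 × 23.95 = 0.1445 g

0.1445 g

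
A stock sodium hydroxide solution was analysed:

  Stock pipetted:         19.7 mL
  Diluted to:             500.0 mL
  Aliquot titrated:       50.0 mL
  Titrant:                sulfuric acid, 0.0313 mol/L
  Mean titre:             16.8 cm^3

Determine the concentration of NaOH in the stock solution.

0.534 mol/L

2 NaOH + H2SO4 → Na2SO4 + 2 H2O
n(H2SO4) = 0.0168 × 0.0313 = 5.26 × 10^-4 mol
From the 2:1 ratio, n(NaOH) in the aliquot = 2/1 × 5.26 × 10^-4 = 1.05 × 10^-3 mol
[NaOH]_dilute = 1.05 × 10^-3 / 0.0500 = 0.0210 mol/L
Dilution factor = 500.0 / 19.7 = 25.38
[NaOH]_stock = 0.0210 × 25.38 = 0.534 mol/L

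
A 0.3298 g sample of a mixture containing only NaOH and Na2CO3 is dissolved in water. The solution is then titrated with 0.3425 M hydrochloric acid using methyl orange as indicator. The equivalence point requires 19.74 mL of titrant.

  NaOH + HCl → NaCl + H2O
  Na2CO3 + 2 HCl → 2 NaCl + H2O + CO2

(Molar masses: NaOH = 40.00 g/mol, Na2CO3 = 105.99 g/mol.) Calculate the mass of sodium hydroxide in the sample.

0.08772 g

n(HCl) = 0.01974 × 0.3425 = 6.761 × 10^-3 mol
Let x = n(NaOH), y = n(Na2CO3).
Titrant: 1x + 2y = 6.761 × 10^-3;  mass: 40.00x + 105.99y = 0.3298
Solving, x = 2.193 × 10^-3 mol, y = 2.284 × 10^-3 mol
mass of NaOH = 2.193 × 10^-3 × 40.00 = 0.08772 g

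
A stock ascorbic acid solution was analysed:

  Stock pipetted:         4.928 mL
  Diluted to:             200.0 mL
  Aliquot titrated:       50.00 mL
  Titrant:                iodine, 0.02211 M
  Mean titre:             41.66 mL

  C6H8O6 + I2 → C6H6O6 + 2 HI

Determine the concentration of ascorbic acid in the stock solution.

n(I2) = 0.04166 × 0.02211 = 9.211 × 10^-4 mol
n(C6H8O6) in the aliquot = 9.211 × 10^-4 mol (1:1 ratio)
[C6H8O6]_dilute = 9.211 × 10^-4 / 0.05000 = 0.01842 mol/L
Dilution factor = 200.0 / 4.928 = 40.58
[C6H8O6]_stock = 0.01842 × 40.58 = 0.7476 mol/L

0.7476 M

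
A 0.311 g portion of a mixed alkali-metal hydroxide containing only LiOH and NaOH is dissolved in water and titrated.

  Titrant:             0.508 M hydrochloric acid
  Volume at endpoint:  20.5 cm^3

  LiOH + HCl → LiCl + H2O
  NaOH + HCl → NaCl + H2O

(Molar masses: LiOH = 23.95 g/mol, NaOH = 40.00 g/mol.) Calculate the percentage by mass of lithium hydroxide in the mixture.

50.6 %

n(HCl) = 0.0205 × 0.508 = 0.0104 mol
Let x = n(LiOH), y = n(NaOH).
Titrant: 1x + 1y = 0.0104;  mass: 23.95x + 40.00y = 0.311
Solving, x = 6.58 × 10^-3 mol, y = 3.84 × 10^-3 mol
mass of LiOH = 6.58 × 10^-3 × 23.95 = 0.158 g
% LiOH = 0.158 / 0.311 × 100 = 50.6 %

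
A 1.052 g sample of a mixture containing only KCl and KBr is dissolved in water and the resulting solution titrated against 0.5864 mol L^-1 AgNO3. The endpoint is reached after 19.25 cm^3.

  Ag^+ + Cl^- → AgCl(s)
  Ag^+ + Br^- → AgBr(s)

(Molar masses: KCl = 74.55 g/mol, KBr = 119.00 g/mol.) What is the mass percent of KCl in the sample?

n(AgNO3) = 0.01925 × 0.5864 = 0.01129 mol
Let x = n(KCl), y = n(KBr).
Titrant: 1x + 1y = 0.01129;  mass: 74.55x + 119.00y = 1.052
Solving, x = 6.553 × 10^-3 mol, y = 4.735 × 10^-3 mol
mass of KCl = 6.553 × 10^-3 × 74.55 = 0.4886 g
% KCl = 0.4886 / 1.052 × 100 = 46.44 %

46.44 %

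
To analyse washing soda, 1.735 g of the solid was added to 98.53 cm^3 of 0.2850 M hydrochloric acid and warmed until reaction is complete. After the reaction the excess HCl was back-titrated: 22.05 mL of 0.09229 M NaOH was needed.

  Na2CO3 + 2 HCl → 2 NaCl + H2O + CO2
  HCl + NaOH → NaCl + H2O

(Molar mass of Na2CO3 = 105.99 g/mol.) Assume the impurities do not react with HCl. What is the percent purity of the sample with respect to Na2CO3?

79.56 %

n(HCl) added = 0.09853 × 0.2850 = 0.02808 mol
n(NaOH) used in back-titration = 0.02205 × 0.09229 = 2.035 × 10^-3 mol
n(HCl) left over = 2.035 × 10^-3 mol (1:1 ratio)
n(HCl) consumed by analyte = 0.02808 − 2.035 × 10^-3 = 0.02605 mol
From the 1:2 ratio, n(Na2CO3) = 1/2 × 0.02605 = 0.01302 mol
mass of Na2CO3 = 0.01302 × 105.99 = 1.380 g
% Na2CO3 = 1.380 / 1.735 × 100 = 79.56 %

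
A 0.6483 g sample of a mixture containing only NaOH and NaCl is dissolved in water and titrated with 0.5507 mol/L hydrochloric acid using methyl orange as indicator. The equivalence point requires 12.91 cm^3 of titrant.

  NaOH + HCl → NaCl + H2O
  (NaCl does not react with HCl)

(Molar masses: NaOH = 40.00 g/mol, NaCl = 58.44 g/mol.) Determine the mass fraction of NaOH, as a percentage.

43.87 %

n(HCl) = 0.01291 × 0.5507 = 7.110 × 10^-3 mol
Let x = n(NaOH), y = n(NaCl).
Titrant: 1x = 7.110 × 10^-3;  mass: 40.00x + 58.44y = 0.6483
Solving, x = 7.110 × 10^-3 mol, y = 6.227 × 10^-3 mol
mass of NaOH = 7.110 × 10^-3 × 40.00 = 0.2844 g
% NaOH = 0.2844 / 0.6483 × 100 = 43.87 %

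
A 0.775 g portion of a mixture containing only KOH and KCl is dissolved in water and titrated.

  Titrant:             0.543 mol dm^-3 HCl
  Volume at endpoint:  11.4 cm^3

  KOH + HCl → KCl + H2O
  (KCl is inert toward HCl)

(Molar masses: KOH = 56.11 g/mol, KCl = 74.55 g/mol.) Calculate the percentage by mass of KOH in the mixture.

44.8 %

n(HCl) = 0.0114 × 0.543 = 6.19 × 10^-3 mol
Let x = n(KOH), y = n(KCl).
Titrant: 1x = 6.19 × 10^-3;  mass: 56.11x + 74.55y = 0.775
Solving, x = 6.19 × 10^-3 mol, y = 5.74 × 10^-3 mol
mass of KOH = 6.19 × 10^-3 × 56.11 = 0.347 g
% KOH = 0.347 / 0.775 × 100 = 44.8 %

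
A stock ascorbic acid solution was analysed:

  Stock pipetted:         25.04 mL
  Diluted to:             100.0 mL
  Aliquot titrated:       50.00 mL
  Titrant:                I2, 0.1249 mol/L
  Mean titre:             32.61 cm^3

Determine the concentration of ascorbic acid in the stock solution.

C6H8O6 + I2 → C6H6O6 + 2 HI
n(I2) = 0.03261 × 0.1249 = 4.073 × 10^-3 mol
n(C6H8O6) in the aliquot = 4.073 × 10^-3 mol (1:1 ratio)
[C6H8O6]_dilute = 4.073 × 10^-3 / 0.05000 = 0.08146 mol/L
Dilution factor = 100.0 / 25.04 = 3.994
[C6H8O6]_stock = 0.08146 × 3.994 = 0.3253 mol/L

0.3253 mol/L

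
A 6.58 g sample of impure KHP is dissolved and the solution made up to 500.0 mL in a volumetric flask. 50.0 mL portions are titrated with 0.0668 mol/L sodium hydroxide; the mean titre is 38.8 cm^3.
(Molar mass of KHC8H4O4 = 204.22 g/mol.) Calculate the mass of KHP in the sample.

5.29 g

KHC8H4O4 + NaOH → KNaC8H4O4 + H2O
n(NaOH) per titration = 0.0388 × 0.0668 = 2.59 × 10^-3 mol
n(KHC8H4O4) in each aliquot = 2.59 × 10^-3 mol (1:1 ratio)
n(KHC8H4O4) in the whole flask = 2.59 × 10^-3 × 500.0/50.0 = 0.0259 mol
mass of KHC8H4O4 = 0.0259 × 204.22 = 5.29 g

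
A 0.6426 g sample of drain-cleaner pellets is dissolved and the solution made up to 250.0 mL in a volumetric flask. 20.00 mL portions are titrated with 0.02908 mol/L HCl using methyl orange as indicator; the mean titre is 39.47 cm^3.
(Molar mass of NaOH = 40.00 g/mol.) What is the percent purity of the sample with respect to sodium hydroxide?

89.31 %

NaOH + HCl → NaCl + H2O
n(HCl) per titration = 0.03947 × 0.02908 = 1.148 × 10^-3 mol
n(NaOH) in each aliquot = 1.148 × 10^-3 mol (1:1 ratio)
n(NaOH) in the whole flask = 1.148 × 10^-3 × 250.0/20.00 = 0.01435 mol
mass of NaOH = 0.01435 × 40.00 = 0.5739 g
% NaOH = 0.5739 / 0.6426 × 100 = 89.31 %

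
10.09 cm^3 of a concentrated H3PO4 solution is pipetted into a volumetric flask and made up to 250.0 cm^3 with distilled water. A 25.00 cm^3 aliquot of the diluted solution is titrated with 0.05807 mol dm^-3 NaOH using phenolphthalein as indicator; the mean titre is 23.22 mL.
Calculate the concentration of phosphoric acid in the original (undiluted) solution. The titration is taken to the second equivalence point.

0.6682 mol/L

H3PO4 + 2 NaOH → Na2HPO4 + 2 H2O
n(NaOH) = 0.02322 × 0.05807 = 1.348 × 10^-3 mol
From the 1:2 ratio, n(H3PO4) in the aliquot = 1/2 × 1.348 × 10^-3 = 6.742 × 10^-4 mol
[H3PO4]_dilute = 6.742 × 10^-4 / 0.02500 = 0.02697 mol/L
Dilution factor = 250.0 / 10.09 = 24.78
[H3PO4]_stock = 0.02697 × 24.78 = 0.6682 mol/L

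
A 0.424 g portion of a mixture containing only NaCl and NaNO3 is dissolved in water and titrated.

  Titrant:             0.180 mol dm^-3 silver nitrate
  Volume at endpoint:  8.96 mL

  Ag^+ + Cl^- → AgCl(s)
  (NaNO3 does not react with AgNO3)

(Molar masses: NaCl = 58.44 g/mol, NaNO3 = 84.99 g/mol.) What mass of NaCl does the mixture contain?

n(AgNO3) = 0.00896 × 0.180 = 1.61 × 10^-3 mol
Let x = n(NaCl), y = n(NaNO3).
Titrant: 1x = 1.61 × 10^-3;  mass: 58.44x + 84.99y = 0.424
Solving, x = 1.61 × 10^-3 mol, y = 3.88 × 10^-3 mol
mass of NaCl = 1.61 × 10^-3 × 58.44 = 0.0943 g

0.0943 g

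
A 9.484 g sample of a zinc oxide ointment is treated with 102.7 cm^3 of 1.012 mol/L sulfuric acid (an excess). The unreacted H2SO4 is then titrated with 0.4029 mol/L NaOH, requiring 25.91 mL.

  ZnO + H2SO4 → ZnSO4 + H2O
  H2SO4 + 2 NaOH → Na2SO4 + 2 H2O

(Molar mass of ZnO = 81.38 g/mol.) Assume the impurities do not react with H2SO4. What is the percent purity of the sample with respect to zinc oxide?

n(H2SO4) added = 0.1027 × 1.012 = 0.1039 mol
n(NaOH) used in back-titration = 0.02591 × 0.4029 = 0.01044 mol
From the 1:2 ratio, n(H2SO4) left over = 1/2 × 0.01044 = 5.220 × 10^-3 mol
n(H2SO4) consumed by analyte = 0.1039 − 5.220 × 10^-3 = 0.09871 mol
n(ZnO) = 0.09871 mol (1:1 ratio)
mass of ZnO = 0.09871 × 81.38 = 8.033 g
% ZnO = 8.033 / 9.484 × 100 = 84.70 %

84.70 %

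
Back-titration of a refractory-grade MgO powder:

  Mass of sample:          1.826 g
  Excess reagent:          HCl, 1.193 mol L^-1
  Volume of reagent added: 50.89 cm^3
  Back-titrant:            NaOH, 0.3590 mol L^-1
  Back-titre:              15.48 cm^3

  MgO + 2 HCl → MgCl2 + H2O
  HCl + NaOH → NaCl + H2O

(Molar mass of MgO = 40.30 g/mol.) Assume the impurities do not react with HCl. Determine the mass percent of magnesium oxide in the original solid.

60.86 %

n(HCl) added = 0.05089 × 1.193 = 0.06071 mol
n(NaOH) used in back-titration = 0.01548 × 0.3590 = 5.557 × 10^-3 mol
n(HCl) left over = 5.557 × 10^-3 mol (1:1 ratio)
n(HCl) consumed by analyte = 0.06071 − 5.557 × 10^-3 = 0.05515 mol
From the 1:2 ratio, n(MgO) = 1/2 × 0.05515 = 0.02758 mol
mass of MgO = 0.02758 × 40.30 = 1.111 g
% MgO = 1.111 / 1.826 × 100 = 60.86 %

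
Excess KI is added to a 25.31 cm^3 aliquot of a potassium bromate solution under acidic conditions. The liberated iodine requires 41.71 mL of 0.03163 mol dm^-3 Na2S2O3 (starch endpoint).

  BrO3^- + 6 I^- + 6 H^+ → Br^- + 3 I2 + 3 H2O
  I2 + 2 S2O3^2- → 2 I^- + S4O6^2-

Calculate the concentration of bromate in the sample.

0.008688 mol/L

n(S2O3^2-) = 0.04171 × 0.03163 = 1.319 × 10^-3 mol
n(I2) = n(S2O3^2-)/2 = 6.596 × 10^-4 mol
From the 1:3 ratio, n(BrO3^-) in the aliquot = 1/3 × 6.596 × 10^-4 = 2.199 × 10^-4 mol
[BrO3^-] = 2.199 × 10^-4 / 0.02531 = 0.008688 mol/L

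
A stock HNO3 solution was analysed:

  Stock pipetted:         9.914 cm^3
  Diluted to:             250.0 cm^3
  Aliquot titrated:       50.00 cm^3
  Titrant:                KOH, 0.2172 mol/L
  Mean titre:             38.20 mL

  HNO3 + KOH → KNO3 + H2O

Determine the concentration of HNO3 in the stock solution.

n(KOH) = 0.03820 × 0.2172 = 8.297 × 10^-3 mol
n(HNO3) in the aliquot = 8.297 × 10^-3 mol (1:1 ratio)
[HNO3]_dilute = 8.297 × 10^-3 / 0.05000 = 0.1659 mol/L
Dilution factor = 250.0 / 9.914 = 25.22
[HNO3]_stock = 0.1659 × 25.22 = 4.185 mol/L

4.185 mol/L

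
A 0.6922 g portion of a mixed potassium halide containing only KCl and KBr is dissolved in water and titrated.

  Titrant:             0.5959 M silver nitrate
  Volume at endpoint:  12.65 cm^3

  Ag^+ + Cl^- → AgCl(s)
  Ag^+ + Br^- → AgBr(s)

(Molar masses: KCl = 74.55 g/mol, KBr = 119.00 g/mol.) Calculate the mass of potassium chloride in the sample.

n(AgNO3) = 0.01265 × 0.5959 = 7.538 × 10^-3 mol
Let x = n(KCl), y = n(KBr).
Titrant: 1x + 1y = 7.538 × 10^-3;  mass: 74.55x + 119.00y = 0.6922
Solving, x = 4.608 × 10^-3 mol, y = 2.930 × 10^-3 mol
mass of KCl = 4.608 × 10^-3 × 74.55 = 0.3435 g

0.3435 g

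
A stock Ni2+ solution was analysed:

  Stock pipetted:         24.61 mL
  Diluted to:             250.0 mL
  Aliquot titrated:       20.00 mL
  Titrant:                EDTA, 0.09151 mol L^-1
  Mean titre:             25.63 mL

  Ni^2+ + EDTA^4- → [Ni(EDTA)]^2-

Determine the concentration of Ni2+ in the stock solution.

n(EDTA) = 0.02563 × 0.09151 = 2.345 × 10^-3 mol
n(Ni2+) in the aliquot = 2.345 × 10^-3 mol (1:1 ratio)
[Ni2+]_dilute = 2.345 × 10^-3 / 0.02000 = 0.1173 mol/L
Dilution factor = 250.0 / 24.61 = 10.16
[Ni2+]_stock = 0.1173 × 10.16 = 1.191 mol/L

1.191 mol/L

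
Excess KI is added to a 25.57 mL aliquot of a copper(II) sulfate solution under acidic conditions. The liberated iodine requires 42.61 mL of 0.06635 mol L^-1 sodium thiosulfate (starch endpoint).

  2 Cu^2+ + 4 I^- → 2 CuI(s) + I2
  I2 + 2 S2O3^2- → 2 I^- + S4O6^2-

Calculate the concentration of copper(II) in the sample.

0.1106 mol/L

n(S2O3^2-) = 0.04261 × 0.06635 = 2.827 × 10^-3 mol
n(I2) = n(S2O3^2-)/2 = 1.414 × 10^-3 mol
From the 2:1 ratio, n(Cu2+) in the aliquot = 2/1 × 1.414 × 10^-3 = 2.827 × 10^-3 mol
[Cu2+] = 2.827 × 10^-3 / 0.02557 = 0.1106 mol/L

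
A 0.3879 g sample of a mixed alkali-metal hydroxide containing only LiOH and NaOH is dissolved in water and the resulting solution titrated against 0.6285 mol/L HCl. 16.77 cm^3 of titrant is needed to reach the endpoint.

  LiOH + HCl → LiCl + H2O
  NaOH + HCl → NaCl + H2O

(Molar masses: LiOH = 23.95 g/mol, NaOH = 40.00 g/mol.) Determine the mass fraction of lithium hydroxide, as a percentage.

n(HCl) = 0.01677 × 0.6285 = 0.01054 mol
Let x = n(LiOH), y = n(NaOH).
Titrant: 1x + 1y = 0.01054;  mass: 23.95x + 40.00y = 0.3879
Solving, x = 2.100 × 10^-3 mol, y = 8.440 × 10^-3 mol
mass of LiOH = 2.100 × 10^-3 × 23.95 = 0.05028 g
% LiOH = 0.05028 / 0.3879 × 100 = 12.96 %

12.96 %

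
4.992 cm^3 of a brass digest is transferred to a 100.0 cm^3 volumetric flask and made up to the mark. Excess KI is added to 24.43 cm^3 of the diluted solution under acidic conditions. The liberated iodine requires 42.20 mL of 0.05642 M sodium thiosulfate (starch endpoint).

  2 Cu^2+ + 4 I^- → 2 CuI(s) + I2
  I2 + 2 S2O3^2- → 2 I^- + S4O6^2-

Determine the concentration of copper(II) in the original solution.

n(S2O3^2-) = 0.04220 × 0.05642 = 2.381 × 10^-3 mol
n(I2) = n(S2O3^2-)/2 = 1.190 × 10^-3 mol
From the 2:1 ratio, n(Cu2+) in the aliquot = 2/1 × 1.190 × 10^-3 = 2.381 × 10^-3 mol
[Cu2+]_dilute = 2.381 × 10^-3 / 0.02443 = 0.09746 mol/L
[Cu2+]_original = 0.09746 × 100.0/4.992 = 1.952 mol/L

1.952 M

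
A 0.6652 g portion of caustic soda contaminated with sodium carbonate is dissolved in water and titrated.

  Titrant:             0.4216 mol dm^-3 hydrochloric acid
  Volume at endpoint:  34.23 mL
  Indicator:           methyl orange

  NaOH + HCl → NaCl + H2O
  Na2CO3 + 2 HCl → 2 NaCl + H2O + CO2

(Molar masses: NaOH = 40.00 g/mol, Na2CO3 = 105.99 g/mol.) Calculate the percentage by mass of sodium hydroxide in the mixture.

46.08 %

n(HCl) = 0.03423 × 0.4216 = 0.01443 mol
Let x = n(NaOH), y = n(Na2CO3).
Titrant: 1x + 2y = 0.01443;  mass: 40.00x + 105.99y = 0.6652
Solving, x = 7.664 × 10^-3 mol, y = 3.384 × 10^-3 mol
mass of NaOH = 7.664 × 10^-3 × 40.00 = 0.3065 g
% NaOH = 0.3065 / 0.6652 × 100 = 46.08 %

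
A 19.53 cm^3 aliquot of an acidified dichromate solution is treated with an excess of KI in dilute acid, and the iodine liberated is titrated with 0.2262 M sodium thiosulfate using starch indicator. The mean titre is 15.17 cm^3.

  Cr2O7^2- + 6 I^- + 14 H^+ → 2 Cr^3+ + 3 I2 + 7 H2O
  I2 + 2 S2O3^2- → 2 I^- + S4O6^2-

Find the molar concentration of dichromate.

n(S2O3^2-) = 0.01517 × 0.2262 = 3.431 × 10^-3 mol
n(I2) = n(S2O3^2-)/2 = 1.716 × 10^-3 mol
From the 1:3 ratio, n(Cr2O7^2-) in the aliquot = 1/3 × 1.716 × 10^-3 = 5.719 × 10^-4 mol
[Cr2O7^2-] = 5.719 × 10^-4 / 0.01953 = 0.02928 mol/L

0.02928 M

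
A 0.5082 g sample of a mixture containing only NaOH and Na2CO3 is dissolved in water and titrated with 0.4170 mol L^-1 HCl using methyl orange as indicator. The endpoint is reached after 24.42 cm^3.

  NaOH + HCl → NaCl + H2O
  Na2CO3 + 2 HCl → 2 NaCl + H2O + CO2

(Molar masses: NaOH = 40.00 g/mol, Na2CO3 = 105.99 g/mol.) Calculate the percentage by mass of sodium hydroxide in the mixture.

n(HCl) = 0.02442 × 0.4170 = 0.01018 mol
Let x = n(NaOH), y = n(Na2CO3).
Titrant: 1x + 2y = 0.01018;  mass: 40.00x + 105.99y = 0.5082
Solving, x = 2.421 × 10^-3 mol, y = 3.881 × 10^-3 mol
mass of NaOH = 2.421 × 10^-3 × 40.00 = 0.09682 g
% NaOH = 0.09682 / 0.5082 × 100 = 19.05 %

19.05 %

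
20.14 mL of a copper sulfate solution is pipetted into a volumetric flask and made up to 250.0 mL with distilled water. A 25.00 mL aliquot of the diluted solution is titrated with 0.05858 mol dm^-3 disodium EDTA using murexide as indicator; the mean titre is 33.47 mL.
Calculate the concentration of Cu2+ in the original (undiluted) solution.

Cu^2+ + EDTA^4- → [Cu(EDTA)]^2-
n(EDTA) = 0.03347 × 0.05858 = 1.961 × 10^-3 mol
n(Cu2+) in the aliquot = 1.961 × 10^-3 mol (1:1 ratio)
[Cu2+]_dilute = 1.961 × 10^-3 / 0.02500 = 0.07843 mol/L
Dilution factor = 250.0 / 20.14 = 12.41
[Cu2+]_stock = 0.07843 × 12.41 = 0.9735 mol/L

0.9735 mol/L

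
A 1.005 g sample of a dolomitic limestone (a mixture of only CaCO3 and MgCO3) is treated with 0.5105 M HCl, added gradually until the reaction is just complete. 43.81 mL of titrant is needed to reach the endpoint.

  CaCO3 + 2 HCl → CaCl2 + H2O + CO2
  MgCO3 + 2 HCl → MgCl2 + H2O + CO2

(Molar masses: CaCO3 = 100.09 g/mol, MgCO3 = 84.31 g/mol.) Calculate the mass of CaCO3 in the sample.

0.3945 g

n(HCl) = 0.04381 × 0.5105 = 0.02237 mol
Let x = n(CaCO3), y = n(MgCO3).
Titrant: 2x + 2y = 0.02237;  mass: 100.09x + 84.31y = 1.005
Solving, x = 3.942 × 10^-3 mol, y = 7.241 × 10^-3 mol
mass of CaCO3 = 3.942 × 10^-3 × 100.09 = 0.3945 g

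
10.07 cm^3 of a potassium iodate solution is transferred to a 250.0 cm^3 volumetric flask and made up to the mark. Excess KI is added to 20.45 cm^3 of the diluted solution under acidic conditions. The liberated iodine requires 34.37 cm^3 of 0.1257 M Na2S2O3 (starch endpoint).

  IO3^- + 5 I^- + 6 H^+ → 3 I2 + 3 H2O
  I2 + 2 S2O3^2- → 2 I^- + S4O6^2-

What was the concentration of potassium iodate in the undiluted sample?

0.8741 M

n(S2O3^2-) = 0.03437 × 0.1257 = 4.320 × 10^-3 mol
n(I2) = n(S2O3^2-)/2 = 2.160 × 10^-3 mol
From the 1:3 ratio, n(IO3^-) in the aliquot = 1/3 × 2.160 × 10^-3 = 7.201 × 10^-4 mol
[IO3^-]_dilute = 7.201 × 10^-4 / 0.02045 = 0.03521 mol/L
[IO3^-]_original = 0.03521 × 250.0/10.07 = 0.8741 mol/L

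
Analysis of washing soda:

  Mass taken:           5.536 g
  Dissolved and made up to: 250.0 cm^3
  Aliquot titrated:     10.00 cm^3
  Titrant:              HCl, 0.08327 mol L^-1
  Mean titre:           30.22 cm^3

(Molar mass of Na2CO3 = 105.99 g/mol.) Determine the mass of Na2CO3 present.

Na2CO3 + 2 HCl → 2 NaCl + H2O + CO2
n(HCl) per titration = 0.03022 × 0.08327 = 2.516 × 10^-3 mol
From the 1:2 ratio, n(Na2CO3) in each aliquot = 1/2 × 2.516 × 10^-3 = 1.258 × 10^-3 mol
n(Na2CO3) in the whole flask = 1.258 × 10^-3 × 250.0/10.00 = 0.03146 mol
mass of Na2CO3 = 0.03146 × 105.99 = 3.334 g

3.334 g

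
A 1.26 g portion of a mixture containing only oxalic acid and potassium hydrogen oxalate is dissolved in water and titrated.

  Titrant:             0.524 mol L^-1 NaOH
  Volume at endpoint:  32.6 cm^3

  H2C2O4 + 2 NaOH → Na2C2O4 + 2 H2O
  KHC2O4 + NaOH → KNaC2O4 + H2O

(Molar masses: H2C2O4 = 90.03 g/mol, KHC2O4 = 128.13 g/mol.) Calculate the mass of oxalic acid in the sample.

0.503 g

n(NaOH) = 0.0326 × 0.524 = 0.0171 mol
Let x = n(H2C2O4), y = n(KHC2O4).
Titrant: 2x + 1y = 0.0171;  mass: 90.03x + 128.13y = 1.26
Solving, x = 5.59 × 10^-3 mol, y = 5.91 × 10^-3 mol
mass of H2C2O4 = 5.59 × 10^-3 × 90.03 = 0.503 g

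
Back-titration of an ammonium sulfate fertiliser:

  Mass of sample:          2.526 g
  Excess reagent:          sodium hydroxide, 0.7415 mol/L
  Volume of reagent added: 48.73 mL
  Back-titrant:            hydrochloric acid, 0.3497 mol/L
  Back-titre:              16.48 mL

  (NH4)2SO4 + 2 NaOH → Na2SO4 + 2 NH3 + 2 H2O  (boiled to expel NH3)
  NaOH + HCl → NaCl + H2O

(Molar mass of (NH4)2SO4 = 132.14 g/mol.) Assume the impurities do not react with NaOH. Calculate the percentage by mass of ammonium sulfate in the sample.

79.44 %

n(NaOH) added = 0.04873 × 0.7415 = 0.03613 mol
n(HCl) used in back-titration = 0.01648 × 0.3497 = 5.763 × 10^-3 mol
n(NaOH) left over = 5.763 × 10^-3 mol (1:1 ratio)
n(NaOH) consumed by analyte = 0.03613 − 5.763 × 10^-3 = 0.03037 mol
From the 1:2 ratio, n((NH4)2SO4) = 1/2 × 0.03037 = 0.01519 mol
mass of (NH4)2SO4 = 0.01519 × 132.14 = 2.007 g
% (NH4)2SO4 = 2.007 / 2.526 × 100 = 79.44 %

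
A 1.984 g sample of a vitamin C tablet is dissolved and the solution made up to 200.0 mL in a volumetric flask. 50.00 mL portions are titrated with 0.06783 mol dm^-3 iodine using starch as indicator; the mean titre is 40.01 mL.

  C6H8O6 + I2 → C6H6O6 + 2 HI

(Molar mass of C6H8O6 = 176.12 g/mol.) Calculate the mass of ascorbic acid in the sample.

n(I2) per titration = 0.04001 × 0.06783 = 2.714 × 10^-3 mol
n(C6H8O6) in each aliquot = 2.714 × 10^-3 mol (1:1 ratio)
n(C6H8O6) in the whole flask = 2.714 × 10^-3 × 200.0/50.00 = 0.01086 mol
mass of C6H8O6 = 0.01086 × 176.12 = 1.912 g

1.912 g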